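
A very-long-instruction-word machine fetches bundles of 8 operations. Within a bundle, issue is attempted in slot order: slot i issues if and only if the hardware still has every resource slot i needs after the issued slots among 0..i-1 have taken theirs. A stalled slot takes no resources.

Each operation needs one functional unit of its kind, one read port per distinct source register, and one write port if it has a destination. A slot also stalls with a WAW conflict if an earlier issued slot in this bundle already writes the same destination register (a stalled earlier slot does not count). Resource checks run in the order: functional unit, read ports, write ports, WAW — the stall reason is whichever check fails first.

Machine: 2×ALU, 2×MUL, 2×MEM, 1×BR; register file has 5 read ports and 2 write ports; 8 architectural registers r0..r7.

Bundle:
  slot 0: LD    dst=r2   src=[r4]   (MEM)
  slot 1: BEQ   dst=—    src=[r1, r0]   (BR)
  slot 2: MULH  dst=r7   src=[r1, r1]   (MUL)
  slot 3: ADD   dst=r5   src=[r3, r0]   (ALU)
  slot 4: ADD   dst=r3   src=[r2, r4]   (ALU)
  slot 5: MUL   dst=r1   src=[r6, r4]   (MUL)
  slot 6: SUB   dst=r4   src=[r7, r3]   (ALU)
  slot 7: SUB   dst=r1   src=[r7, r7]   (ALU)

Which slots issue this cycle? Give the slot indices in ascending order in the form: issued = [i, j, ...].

(0) want 1×MEM +1rd +1wr — yes → AL2|MU2|ME1|BR1|rd4|wr1
(1) want 1×BR +2rd +0wr — yes → AL2|MU2|ME1|BR0|rd2|wr1
(2) want 1×MUL +1rd +1wr — yes → AL2|MU1|ME1|BR0|rd1|wr0
(3) want 1×ALU +2rd +1wr — RD_PORT → AL2|MU1|ME1|BR0|rd1|wr0
(4) want 1×ALU +2rd +1wr — RD_PORT → AL2|MU1|ME1|BR0|rd1|wr0
(5) want 1×MUL +2rd +1wr — RD_PORT → AL2|MU1|ME1|BR0|rd1|wr0
(6) want 1×ALU +2rd +1wr — RD_PORT → AL2|MU1|ME1|BR0|rd1|wr0
(7) want 1×ALU +1rd +1wr — WR_PORT → AL2|MU1|ME1|BR0|rd1|wr0

issued = [0, 1, 2]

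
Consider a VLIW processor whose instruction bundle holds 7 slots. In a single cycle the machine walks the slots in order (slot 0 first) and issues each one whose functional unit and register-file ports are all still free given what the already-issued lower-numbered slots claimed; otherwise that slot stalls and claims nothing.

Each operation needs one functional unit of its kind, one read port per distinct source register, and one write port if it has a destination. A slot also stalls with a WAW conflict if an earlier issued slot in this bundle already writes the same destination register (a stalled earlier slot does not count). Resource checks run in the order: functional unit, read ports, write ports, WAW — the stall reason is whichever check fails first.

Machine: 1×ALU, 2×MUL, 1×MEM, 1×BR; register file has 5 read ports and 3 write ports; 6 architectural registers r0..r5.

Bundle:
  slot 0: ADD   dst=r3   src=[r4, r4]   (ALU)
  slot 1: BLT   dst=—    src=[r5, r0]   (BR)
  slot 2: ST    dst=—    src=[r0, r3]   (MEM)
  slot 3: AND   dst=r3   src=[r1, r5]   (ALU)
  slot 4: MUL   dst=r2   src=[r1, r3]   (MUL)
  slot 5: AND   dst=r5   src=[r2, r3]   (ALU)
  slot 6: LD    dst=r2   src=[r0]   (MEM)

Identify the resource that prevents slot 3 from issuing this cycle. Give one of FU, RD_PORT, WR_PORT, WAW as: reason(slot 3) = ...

(0) want 1×ALU +1rd +1wr — yes → AL0|MU2|ME1|BR1|rd4|wr2
(1) want 1×BR +2rd +0wr — yes → AL0|MU2|ME1|BR0|rd2|wr2
(2) want 1×MEM +2rd +0wr — yes → AL0|MU2|ME0|BR0|rd0|wr2
(3) want 1×ALU +2rd +1wr — FU → AL0|MU2|ME0|BR0|rd0|wr2
(4) want 1×MUL +2rd +1wr — RD_PORT → AL0|MU2|ME0|BR0|rd0|wr2
(5) want 1×ALU +2rd +1wr — FU → AL0|MU2|ME0|BR0|rd0|wr2
(6) want 1×MEM +1rd +1wr — FU → AL0|MU2|ME0|BR0|rd0|wr2

reason(slot 3) = FU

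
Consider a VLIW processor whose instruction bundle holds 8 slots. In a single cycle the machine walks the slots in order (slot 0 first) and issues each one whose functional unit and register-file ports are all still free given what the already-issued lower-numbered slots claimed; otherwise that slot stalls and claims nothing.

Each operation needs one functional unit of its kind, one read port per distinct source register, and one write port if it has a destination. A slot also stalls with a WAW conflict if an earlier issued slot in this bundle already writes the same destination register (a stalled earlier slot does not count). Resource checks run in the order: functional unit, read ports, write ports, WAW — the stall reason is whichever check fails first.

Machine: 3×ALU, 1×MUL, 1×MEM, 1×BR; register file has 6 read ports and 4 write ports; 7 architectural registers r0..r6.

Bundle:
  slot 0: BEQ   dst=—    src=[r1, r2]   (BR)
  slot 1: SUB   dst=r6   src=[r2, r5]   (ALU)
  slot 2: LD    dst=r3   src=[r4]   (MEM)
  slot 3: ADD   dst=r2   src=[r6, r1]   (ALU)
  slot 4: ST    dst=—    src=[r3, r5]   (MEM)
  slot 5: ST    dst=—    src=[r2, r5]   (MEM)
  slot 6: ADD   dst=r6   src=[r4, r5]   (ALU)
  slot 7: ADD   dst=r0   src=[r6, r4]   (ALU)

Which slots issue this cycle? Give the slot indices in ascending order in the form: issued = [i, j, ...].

  0. BR ⇒ go  {3A/1Mu/1Ld/0B | 4r 4w}
  1. ALU→r6 ⇒ go  {2A/1Mu/1Ld/0B | 2r 3w}
  2. MEM→r3 ⇒ go  {2A/1Mu/0Ld/0B | 1r 2w}
  3. ALU→r2 ⇒ no(RD_PORT)  {2A/1Mu/0Ld/0B | 1r 2w}
  4. MEM ⇒ no(FU)  {2A/1Mu/0Ld/0B | 1r 2w}
  5. MEM ⇒ no(FU)  {2A/1Mu/0Ld/0B | 1r 2w}
  6. ALU→r6 ⇒ no(RD_PORT)  {2A/1Mu/0Ld/0B | 1r 2w}
  7. ALU→r0 ⇒ no(RD_PORT)  {2A/1Mu/0Ld/0B | 1r 2w}

issued = [0, 1, 2]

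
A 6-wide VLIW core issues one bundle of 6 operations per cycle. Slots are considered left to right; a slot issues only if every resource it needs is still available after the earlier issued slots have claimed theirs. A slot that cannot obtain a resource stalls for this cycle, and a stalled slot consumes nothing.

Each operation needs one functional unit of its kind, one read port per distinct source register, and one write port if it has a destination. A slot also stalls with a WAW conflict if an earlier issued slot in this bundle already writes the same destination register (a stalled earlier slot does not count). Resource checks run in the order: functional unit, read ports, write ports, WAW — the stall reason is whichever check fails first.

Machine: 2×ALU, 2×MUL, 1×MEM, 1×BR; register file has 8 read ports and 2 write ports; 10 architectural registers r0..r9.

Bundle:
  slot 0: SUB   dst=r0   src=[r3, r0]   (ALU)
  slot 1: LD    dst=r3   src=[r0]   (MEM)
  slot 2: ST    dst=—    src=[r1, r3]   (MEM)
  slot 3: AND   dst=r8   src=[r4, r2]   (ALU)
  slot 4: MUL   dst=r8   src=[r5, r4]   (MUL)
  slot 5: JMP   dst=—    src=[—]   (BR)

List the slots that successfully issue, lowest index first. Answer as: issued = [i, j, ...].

issued = [0, 1, 5]

#0 ALU src=r3,r0 dispatched  <A:1 Mu:2 Ld:1 B:1 rd:6 wr:1>
#1 MEM src=r0 dispatched  <A:1 Mu:2 Ld:0 B:1 rd:5 wr:0>
#2 MEM src=r1,r3 held:FU  <A:1 Mu:2 Ld:0 B:1 rd:5 wr:0>
#3 ALU src=r4,r2 held:WR_PORT  <A:1 Mu:2 Ld:0 B:1 rd:5 wr:0>
#4 MUL src=r5,r4 held:WR_PORT  <A:1 Mu:2 Ld:0 B:1 rd:5 wr:0>
#5 BR src=- dispatched  <A:1 Mu:2 Ld:0 B:0 rd:5 wr:0>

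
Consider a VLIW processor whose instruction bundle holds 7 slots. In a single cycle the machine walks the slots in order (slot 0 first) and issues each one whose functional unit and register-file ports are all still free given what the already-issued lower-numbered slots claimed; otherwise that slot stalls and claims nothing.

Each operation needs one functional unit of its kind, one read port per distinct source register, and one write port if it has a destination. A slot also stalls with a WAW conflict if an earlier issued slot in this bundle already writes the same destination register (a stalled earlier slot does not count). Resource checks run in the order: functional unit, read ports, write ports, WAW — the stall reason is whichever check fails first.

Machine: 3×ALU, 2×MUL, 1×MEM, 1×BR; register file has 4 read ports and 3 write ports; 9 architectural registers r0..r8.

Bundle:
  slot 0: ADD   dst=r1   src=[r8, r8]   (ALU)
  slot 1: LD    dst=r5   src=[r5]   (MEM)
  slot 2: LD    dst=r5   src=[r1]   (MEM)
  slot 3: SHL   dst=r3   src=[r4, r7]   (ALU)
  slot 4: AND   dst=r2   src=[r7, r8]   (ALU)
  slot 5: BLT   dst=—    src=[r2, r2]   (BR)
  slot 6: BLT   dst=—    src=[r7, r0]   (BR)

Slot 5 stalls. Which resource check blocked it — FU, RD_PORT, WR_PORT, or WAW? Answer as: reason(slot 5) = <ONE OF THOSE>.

reason(slot 5) = RD_PORT

  0. ALU→r1 ⇒ go  {2A/2Mu/1Ld/1B | 3r 2w}
  1. MEM→r5 ⇒ go  {2A/2Mu/0Ld/1B | 2r 1w}
  2. MEM→r5 ⇒ no(FU)  {2A/2Mu/0Ld/1B | 2r 1w}
  3. ALU→r3 ⇒ go  {1A/2Mu/0Ld/1B | 0r 0w}
  4. ALU→r2 ⇒ no(RD_PORT)  {1A/2Mu/0Ld/1B | 0r 0w}
  5. BR ⇒ no(RD_PORT)  {1A/2Mu/0Ld/1B | 0r 0w}
  6. BR ⇒ no(RD_PORT)  {1A/2Mu/0Ld/1B | 0r 0w}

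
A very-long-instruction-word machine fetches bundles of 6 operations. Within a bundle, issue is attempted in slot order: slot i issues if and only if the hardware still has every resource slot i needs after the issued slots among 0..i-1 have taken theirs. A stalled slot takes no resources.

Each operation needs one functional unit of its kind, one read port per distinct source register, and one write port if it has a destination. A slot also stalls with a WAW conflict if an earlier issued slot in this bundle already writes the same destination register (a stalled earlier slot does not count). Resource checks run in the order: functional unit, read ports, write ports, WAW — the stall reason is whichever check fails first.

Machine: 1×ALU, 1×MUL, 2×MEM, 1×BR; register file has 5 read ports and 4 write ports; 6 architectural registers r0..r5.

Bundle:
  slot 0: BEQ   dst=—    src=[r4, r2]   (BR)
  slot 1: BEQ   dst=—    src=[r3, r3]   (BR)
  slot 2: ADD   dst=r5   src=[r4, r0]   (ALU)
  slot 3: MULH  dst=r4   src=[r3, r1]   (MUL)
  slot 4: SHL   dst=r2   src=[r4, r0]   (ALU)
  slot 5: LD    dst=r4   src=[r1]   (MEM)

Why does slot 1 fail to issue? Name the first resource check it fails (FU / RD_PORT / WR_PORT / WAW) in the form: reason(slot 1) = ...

reason(slot 1) = FU

[0] BR needs rd=2 wr=0: ok; after: ALU=1 MUL=1 MEM=2 BR=0, R=3, W=4
[1] BR needs rd=1 wr=0: FU; after: ALU=1 MUL=1 MEM=2 BR=0, R=3, W=4
[2] ALU needs rd=2 wr=1: ok; after: ALU=0 MUL=1 MEM=2 BR=0, R=1, W=3
[3] MUL needs rd=2 wr=1: RD_PORT; after: ALU=0 MUL=1 MEM=2 BR=0, R=1, W=3
[4] ALU needs rd=2 wr=1: FU; after: ALU=0 MUL=1 MEM=2 BR=0, R=1, W=3
[5] MEM needs rd=1 wr=1: ok; after: ALU=0 MUL=1 MEM=1 BR=0, R=0, W=2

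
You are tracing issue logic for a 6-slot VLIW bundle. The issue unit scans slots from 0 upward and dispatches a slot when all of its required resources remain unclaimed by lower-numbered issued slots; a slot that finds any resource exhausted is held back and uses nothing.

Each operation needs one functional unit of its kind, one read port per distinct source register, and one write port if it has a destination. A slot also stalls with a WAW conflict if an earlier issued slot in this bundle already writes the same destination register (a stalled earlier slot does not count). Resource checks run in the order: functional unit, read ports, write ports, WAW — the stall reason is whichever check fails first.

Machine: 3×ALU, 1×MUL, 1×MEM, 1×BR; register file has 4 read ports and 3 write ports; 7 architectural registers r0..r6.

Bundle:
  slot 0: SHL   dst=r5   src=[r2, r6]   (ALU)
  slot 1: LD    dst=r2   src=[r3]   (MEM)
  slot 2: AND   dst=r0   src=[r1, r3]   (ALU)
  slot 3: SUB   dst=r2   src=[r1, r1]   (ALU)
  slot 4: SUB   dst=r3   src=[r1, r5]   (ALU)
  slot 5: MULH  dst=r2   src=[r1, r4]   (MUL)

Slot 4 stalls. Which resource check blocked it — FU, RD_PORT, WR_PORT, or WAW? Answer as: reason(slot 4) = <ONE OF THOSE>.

  0. ALU→r5 ⇒ go  {2A/1Mu/1Ld/1B | 2r 2w}
  1. MEM→r2 ⇒ go  {2A/1Mu/0Ld/1B | 1r 1w}
  2. ALU→r0 ⇒ no(RD_PORT)  {2A/1Mu/0Ld/1B | 1r 1w}
  3. ALU→r2 ⇒ no(WAW)  {2A/1Mu/0Ld/1B | 1r 1w}
  4. ALU→r3 ⇒ no(RD_PORT)  {2A/1Mu/0Ld/1B | 1r 1w}
  5. MUL→r2 ⇒ no(RD_PORT)  {2A/1Mu/0Ld/1B | 1r 1w}

reason(slot 4) = RD_PORT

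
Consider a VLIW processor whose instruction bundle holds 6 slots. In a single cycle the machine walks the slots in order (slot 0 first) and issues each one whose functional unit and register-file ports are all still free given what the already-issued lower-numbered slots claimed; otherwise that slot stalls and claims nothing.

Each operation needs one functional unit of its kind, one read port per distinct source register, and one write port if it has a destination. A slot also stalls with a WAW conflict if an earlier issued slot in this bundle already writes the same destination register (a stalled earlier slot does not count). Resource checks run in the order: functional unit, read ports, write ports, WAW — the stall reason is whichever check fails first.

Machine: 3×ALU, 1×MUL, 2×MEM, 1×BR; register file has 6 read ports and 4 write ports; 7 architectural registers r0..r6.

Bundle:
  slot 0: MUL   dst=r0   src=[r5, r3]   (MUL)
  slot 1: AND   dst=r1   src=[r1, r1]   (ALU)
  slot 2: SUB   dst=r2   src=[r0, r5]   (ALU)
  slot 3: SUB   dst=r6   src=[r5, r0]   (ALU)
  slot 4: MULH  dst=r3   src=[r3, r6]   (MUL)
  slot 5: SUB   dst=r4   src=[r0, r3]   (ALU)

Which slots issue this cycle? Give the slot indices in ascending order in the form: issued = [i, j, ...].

issued = [0, 1, 2]

[0] MUL needs rd=2 wr=1: ok; after: ALU=3 MUL=0 MEM=2 BR=1, R=4, W=3
[1] ALU needs rd=1 wr=1: ok; after: ALU=2 MUL=0 MEM=2 BR=1, R=3, W=2
[2] ALU needs rd=2 wr=1: ok; after: ALU=1 MUL=0 MEM=2 BR=1, R=1, W=1
[3] ALU needs rd=2 wr=1: RD_PORT; after: ALU=1 MUL=0 MEM=2 BR=1, R=1, W=1
[4] MUL needs rd=2 wr=1: FU; after: ALU=1 MUL=0 MEM=2 BR=1, R=1, W=1
[5] ALU needs rd=2 wr=1: RD_PORT; after: ALU=1 MUL=0 MEM=2 BR=1, R=1, W=1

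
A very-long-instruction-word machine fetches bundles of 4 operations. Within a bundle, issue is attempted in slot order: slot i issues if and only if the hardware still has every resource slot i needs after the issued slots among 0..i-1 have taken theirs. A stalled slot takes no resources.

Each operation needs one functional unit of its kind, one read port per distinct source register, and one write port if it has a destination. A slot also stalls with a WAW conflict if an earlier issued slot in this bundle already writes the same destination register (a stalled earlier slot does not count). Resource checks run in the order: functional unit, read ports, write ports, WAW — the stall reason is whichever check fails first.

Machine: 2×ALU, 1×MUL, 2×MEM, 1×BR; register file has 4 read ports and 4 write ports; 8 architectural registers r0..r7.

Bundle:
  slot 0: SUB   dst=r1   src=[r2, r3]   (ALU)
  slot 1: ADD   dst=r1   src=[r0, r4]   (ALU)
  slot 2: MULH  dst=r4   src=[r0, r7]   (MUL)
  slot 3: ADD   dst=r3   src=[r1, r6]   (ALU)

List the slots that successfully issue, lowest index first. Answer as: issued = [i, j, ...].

issued = [0, 2]

#0 ALU src=r2,r3 dispatched  <A:1 Mu:1 Ld:2 B:1 rd:2 wr:3>
#1 ALU src=r0,r4 held:WAW  <A:1 Mu:1 Ld:2 B:1 rd:2 wr:3>
#2 MUL src=r0,r7 dispatched  <A:1 Mu:0 Ld:2 B:1 rd:0 wr:2>
#3 ALU src=r1,r6 held:RD_PORT  <A:1 Mu:0 Ld:2 B:1 rd:0 wr:2>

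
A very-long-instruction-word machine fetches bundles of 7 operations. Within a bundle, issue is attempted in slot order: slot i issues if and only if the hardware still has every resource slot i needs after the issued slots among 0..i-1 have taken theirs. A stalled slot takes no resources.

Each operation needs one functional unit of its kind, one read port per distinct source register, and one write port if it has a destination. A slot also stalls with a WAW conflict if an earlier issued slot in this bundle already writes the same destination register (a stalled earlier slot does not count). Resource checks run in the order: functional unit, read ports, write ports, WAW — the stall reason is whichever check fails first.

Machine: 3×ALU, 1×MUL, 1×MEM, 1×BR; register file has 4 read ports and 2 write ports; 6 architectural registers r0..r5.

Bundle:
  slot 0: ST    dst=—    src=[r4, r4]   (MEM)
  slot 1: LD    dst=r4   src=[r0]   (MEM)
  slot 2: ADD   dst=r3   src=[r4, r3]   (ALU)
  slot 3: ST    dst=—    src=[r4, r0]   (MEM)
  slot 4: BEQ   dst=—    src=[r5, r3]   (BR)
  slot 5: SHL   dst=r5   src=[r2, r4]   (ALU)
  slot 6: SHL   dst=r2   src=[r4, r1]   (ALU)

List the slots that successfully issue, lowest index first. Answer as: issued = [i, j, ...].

[0] MEM needs rd=1 wr=0: ok; after: ALU=3 MUL=1 MEM=0 BR=1, R=3, W=2
[1] MEM needs rd=1 wr=1: FU; after: ALU=3 MUL=1 MEM=0 BR=1, R=3, W=2
[2] ALU needs rd=2 wr=1: ok; after: ALU=2 MUL=1 MEM=0 BR=1, R=1, W=1
[3] MEM needs rd=2 wr=0: FU; after: ALU=2 MUL=1 MEM=0 BR=1, R=1, W=1
[4] BR needs rd=2 wr=0: RD_PORT; after: ALU=2 MUL=1 MEM=0 BR=1, R=1, W=1
[5] ALU needs rd=2 wr=1: RD_PORT; after: ALU=2 MUL=1 MEM=0 BR=1, R=1, W=1
[6] ALU needs rd=2 wr=1: RD_PORT; after: ALU=2 MUL=1 MEM=0 BR=1, R=1, W=1

issued = [0, 2]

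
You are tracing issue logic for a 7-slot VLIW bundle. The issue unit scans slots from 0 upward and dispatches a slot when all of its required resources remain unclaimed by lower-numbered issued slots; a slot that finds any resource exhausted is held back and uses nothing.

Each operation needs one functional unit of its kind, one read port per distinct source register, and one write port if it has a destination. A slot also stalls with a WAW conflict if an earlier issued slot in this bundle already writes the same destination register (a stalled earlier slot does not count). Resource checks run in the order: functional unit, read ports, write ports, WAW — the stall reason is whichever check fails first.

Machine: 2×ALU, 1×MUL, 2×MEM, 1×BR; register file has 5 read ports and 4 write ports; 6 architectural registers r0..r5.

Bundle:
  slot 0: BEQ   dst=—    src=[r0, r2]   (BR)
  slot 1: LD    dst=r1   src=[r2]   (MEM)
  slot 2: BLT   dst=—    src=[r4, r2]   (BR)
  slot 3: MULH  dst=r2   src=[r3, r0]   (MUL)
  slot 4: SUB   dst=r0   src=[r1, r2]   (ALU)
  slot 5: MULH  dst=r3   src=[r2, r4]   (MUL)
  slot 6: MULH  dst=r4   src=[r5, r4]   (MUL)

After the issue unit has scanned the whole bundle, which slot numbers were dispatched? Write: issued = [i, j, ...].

issued = [0, 1, 3]

[0] BR needs rd=2 wr=0: ok; after: ALU=2 MUL=1 MEM=2 BR=0, R=3, W=4
[1] MEM needs rd=1 wr=1: ok; after: ALU=2 MUL=1 MEM=1 BR=0, R=2, W=3
[2] BR needs rd=2 wr=0: FU; after: ALU=2 MUL=1 MEM=1 BR=0, R=2, W=3
[3] MUL needs rd=2 wr=1: ok; after: ALU=2 MUL=0 MEM=1 BR=0, R=0, W=2
[4] ALU needs rd=2 wr=1: RD_PORT; after: ALU=2 MUL=0 MEM=1 BR=0, R=0, W=2
[5] MUL needs rd=2 wr=1: FU; after: ALU=2 MUL=0 MEM=1 BR=0, R=0, W=2
[6] MUL needs rd=2 wr=1: FU; after: ALU=2 MUL=0 MEM=1 BR=0, R=0, W=2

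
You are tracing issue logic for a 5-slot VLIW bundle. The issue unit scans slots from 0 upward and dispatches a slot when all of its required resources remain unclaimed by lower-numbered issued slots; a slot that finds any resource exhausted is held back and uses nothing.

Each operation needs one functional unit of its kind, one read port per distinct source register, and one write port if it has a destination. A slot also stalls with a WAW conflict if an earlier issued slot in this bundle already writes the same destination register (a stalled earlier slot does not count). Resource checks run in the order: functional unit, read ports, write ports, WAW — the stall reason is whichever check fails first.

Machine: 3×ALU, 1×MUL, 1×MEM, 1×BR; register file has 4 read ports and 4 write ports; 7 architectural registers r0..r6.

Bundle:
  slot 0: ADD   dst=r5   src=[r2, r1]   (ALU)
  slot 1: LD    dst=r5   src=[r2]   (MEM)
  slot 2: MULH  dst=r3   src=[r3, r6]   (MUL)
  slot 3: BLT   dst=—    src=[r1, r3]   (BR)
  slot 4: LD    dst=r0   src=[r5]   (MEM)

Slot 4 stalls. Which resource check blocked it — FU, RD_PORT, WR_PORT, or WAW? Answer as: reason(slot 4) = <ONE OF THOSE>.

reason(slot 4) = RD_PORT

#0 ALU src=r2,r1 dispatched  <A:2 Mu:1 Ld:1 B:1 rd:2 wr:3>
#1 MEM src=r2 held:WAW  <A:2 Mu:1 Ld:1 B:1 rd:2 wr:3>
#2 MUL src=r3,r6 dispatched  <A:2 Mu:0 Ld:1 B:1 rd:0 wr:2>
#3 BR src=r1,r3 held:RD_PORT  <A:2 Mu:0 Ld:1 B:1 rd:0 wr:2>
#4 MEM src=r5 held:RD_PORT  <A:2 Mu:0 Ld:1 B:1 rd:0 wr:2>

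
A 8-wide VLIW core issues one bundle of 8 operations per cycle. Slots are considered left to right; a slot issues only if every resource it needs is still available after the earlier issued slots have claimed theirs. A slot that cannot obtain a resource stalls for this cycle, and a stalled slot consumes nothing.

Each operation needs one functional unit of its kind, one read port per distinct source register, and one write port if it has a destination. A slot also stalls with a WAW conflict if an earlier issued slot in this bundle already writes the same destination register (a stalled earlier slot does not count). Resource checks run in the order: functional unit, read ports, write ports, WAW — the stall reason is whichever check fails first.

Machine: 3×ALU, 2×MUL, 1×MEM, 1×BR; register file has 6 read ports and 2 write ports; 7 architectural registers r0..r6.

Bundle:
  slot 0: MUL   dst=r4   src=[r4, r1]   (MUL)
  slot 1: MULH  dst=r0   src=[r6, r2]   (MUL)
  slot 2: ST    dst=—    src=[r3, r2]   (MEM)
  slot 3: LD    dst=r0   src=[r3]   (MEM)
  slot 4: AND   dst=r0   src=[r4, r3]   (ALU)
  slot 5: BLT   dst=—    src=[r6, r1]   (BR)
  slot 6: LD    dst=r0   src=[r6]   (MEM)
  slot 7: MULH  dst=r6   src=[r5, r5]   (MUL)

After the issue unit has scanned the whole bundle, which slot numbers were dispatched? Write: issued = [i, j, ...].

(0) want 1×MUL +2rd +1wr — yes → AL3|MU1|ME1|BR1|rd4|wr1
(1) want 1×MUL +2rd +1wr — yes → AL3|MU0|ME1|BR1|rd2|wr0
(2) want 1×MEM +2rd +0wr — yes → AL3|MU0|ME0|BR1|rd0|wr0
(3) want 1×MEM +1rd +1wr — FU → AL3|MU0|ME0|BR1|rd0|wr0
(4) want 1×ALU +2rd +1wr — RD_PORT → AL3|MU0|ME0|BR1|rd0|wr0
(5) want 1×BR +2rd +0wr — RD_PORT → AL3|MU0|ME0|BR1|rd0|wr0
(6) want 1×MEM +1rd +1wr — FU → AL3|MU0|ME0|BR1|rd0|wr0
(7) want 1×MUL +1rd +1wr — FU → AL3|MU0|ME0|BR1|rd0|wr0

issued = [0, 1, 2]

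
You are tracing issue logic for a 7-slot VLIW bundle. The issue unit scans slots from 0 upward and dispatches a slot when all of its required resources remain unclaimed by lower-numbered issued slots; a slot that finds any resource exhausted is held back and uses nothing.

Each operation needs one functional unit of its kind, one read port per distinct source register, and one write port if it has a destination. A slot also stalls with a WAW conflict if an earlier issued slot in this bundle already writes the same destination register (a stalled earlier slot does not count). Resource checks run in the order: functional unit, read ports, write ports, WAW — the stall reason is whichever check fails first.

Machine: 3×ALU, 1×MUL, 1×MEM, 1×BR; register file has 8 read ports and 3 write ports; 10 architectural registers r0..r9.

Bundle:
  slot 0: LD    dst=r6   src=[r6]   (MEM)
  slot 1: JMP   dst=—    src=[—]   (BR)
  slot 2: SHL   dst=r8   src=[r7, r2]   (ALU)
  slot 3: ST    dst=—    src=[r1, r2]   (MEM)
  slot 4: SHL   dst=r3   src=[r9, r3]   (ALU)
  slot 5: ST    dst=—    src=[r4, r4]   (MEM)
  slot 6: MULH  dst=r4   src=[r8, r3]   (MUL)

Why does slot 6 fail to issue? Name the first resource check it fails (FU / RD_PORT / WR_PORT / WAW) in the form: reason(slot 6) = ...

#0 MEM src=r6 dispatched  <A:3 Mu:1 Ld:0 B:1 rd:7 wr:2>
#1 BR src=- dispatched  <A:3 Mu:1 Ld:0 B:0 rd:7 wr:2>
#2 ALU src=r7,r2 dispatched  <A:2 Mu:1 Ld:0 B:0 rd:5 wr:1>
#3 MEM src=r1,r2 held:FU  <A:2 Mu:1 Ld:0 B:0 rd:5 wr:1>
#4 ALU src=r9,r3 dispatched  <A:1 Mu:1 Ld:0 B:0 rd:3 wr:0>
#5 MEM src=r4,r4 held:FU  <A:1 Mu:1 Ld:0 B:0 rd:3 wr:0>
#6 MUL src=r8,r3 held:WR_PORT  <A:1 Mu:1 Ld:0 B:0 rd:3 wr:0>

reason(slot 6) = WR_PORT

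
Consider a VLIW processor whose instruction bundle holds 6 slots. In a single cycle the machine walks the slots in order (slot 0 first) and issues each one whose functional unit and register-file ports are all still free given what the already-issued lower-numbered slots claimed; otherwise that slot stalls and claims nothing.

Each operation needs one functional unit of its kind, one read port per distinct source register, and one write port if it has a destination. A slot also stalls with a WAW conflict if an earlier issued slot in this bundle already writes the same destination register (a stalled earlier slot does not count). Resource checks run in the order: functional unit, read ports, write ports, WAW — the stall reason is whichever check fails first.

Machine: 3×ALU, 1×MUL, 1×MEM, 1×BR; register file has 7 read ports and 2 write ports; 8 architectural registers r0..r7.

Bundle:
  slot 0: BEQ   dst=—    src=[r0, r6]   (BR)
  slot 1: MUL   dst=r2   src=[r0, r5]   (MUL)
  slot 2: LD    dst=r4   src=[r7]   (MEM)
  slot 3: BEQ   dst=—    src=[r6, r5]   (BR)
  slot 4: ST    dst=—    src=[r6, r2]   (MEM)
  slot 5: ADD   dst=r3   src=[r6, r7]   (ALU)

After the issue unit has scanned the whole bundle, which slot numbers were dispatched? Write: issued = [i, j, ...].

slot 0 (BR): ISSUE — free A3,Mu1,Ld1,B0 rp5 wp2
slot 1 (MUL): ISSUE — free A3,Mu0,Ld1,B0 rp3 wp1
slot 2 (MEM): ISSUE — free A3,Mu0,Ld0,B0 rp2 wp0
slot 3 (BR): stall FU — free A3,Mu0,Ld0,B0 rp2 wp0
slot 4 (MEM): stall FU — free A3,Mu0,Ld0,B0 rp2 wp0
slot 5 (ALU): stall WR_PORT — free A3,Mu0,Ld0,B0 rp2 wp0

issued = [0, 1, 2]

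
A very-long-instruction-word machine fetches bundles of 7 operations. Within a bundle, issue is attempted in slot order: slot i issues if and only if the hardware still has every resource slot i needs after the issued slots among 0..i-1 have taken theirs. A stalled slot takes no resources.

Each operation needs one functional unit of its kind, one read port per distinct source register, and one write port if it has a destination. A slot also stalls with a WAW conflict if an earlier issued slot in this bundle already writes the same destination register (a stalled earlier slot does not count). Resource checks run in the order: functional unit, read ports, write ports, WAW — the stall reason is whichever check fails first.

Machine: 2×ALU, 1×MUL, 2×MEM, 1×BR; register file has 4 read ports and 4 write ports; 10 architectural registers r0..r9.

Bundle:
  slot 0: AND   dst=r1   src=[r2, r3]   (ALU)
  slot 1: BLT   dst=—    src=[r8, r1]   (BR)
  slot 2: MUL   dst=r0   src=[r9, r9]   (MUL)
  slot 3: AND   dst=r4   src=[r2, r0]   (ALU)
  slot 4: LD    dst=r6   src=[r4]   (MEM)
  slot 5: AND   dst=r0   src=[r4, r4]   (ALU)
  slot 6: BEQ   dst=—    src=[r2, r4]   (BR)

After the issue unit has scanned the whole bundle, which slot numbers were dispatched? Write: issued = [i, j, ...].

  0. ALU→r1 ⇒ go  {1A/1Mu/2Ld/1B | 2r 3w}
  1. BR ⇒ go  {1A/1Mu/2Ld/0B | 0r 3w}
  2. MUL→r0 ⇒ no(RD_PORT)  {1A/1Mu/2Ld/0B | 0r 3w}
  3. ALU→r4 ⇒ no(RD_PORT)  {1A/1Mu/2Ld/0B | 0r 3w}
  4. MEM→r6 ⇒ no(RD_PORT)  {1A/1Mu/2Ld/0B | 0r 3w}
  5. ALU→r0 ⇒ no(RD_PORT)  {1A/1Mu/2Ld/0B | 0r 3w}
  6. BR ⇒ no(FU)  {1A/1Mu/2Ld/0B | 0r 3w}

issued = [0, 1]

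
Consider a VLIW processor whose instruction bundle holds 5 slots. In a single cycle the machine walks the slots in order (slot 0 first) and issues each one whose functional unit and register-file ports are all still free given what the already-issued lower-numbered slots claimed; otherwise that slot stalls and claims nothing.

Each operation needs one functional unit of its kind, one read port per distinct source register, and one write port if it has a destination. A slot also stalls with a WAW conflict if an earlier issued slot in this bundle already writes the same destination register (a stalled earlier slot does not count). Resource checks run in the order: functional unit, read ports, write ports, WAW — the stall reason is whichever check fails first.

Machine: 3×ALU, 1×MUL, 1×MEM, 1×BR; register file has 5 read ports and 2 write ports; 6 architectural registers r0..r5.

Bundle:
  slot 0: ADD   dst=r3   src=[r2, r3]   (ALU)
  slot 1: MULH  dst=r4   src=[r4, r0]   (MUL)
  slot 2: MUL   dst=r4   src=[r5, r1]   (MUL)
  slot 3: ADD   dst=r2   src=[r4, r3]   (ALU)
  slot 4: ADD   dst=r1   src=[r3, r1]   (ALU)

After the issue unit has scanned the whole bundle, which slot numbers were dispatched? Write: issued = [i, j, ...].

issued = [0, 1]

slot 0 (ALU): ISSUE — free A2,Mu1,Ld1,B1 rp3 wp1
slot 1 (MUL): ISSUE — free A2,Mu0,Ld1,B1 rp1 wp0
slot 2 (MUL): stall FU — free A2,Mu0,Ld1,B1 rp1 wp0
slot 3 (ALU): stall RD_PORT — free A2,Mu0,Ld1,B1 rp1 wp0
slot 4 (ALU): stall RD_PORT — free A2,Mu0,Ld1,B1 rp1 wp0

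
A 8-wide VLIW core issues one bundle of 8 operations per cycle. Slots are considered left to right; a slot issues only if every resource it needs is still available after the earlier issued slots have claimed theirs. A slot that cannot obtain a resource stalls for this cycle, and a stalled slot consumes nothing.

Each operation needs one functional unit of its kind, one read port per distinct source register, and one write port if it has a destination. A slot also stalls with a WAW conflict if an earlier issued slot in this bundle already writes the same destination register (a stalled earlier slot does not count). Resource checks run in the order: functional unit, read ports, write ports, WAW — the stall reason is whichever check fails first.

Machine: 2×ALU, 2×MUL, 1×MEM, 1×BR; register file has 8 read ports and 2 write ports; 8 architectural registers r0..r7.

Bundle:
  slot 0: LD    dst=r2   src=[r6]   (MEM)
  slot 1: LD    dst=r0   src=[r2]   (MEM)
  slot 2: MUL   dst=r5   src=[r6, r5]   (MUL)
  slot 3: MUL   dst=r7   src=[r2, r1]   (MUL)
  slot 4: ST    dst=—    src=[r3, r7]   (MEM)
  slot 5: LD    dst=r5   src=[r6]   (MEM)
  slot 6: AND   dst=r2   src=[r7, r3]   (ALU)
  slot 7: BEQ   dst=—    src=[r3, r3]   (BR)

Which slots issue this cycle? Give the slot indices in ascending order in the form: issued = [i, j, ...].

  0. MEM→r2 ⇒ go  {2A/2Mu/0Ld/1B | 7r 1w}
  1. MEM→r0 ⇒ no(FU)  {2A/2Mu/0Ld/1B | 7r 1w}
  2. MUL→r5 ⇒ go  {2A/1Mu/0Ld/1B | 5r 0w}
  3. MUL→r7 ⇒ no(WR_PORT)  {2A/1Mu/0Ld/1B | 5r 0w}
  4. MEM ⇒ no(FU)  {2A/1Mu/0Ld/1B | 5r 0w}
  5. MEM→r5 ⇒ no(FU)  {2A/1Mu/0Ld/1B | 5r 0w}
  6. ALU→r2 ⇒ no(WR_PORT)  {2A/1Mu/0Ld/1B | 5r 0w}
  7. BR ⇒ go  {2A/1Mu/0Ld/0B | 4r 0w}

issued = [0, 2, 7]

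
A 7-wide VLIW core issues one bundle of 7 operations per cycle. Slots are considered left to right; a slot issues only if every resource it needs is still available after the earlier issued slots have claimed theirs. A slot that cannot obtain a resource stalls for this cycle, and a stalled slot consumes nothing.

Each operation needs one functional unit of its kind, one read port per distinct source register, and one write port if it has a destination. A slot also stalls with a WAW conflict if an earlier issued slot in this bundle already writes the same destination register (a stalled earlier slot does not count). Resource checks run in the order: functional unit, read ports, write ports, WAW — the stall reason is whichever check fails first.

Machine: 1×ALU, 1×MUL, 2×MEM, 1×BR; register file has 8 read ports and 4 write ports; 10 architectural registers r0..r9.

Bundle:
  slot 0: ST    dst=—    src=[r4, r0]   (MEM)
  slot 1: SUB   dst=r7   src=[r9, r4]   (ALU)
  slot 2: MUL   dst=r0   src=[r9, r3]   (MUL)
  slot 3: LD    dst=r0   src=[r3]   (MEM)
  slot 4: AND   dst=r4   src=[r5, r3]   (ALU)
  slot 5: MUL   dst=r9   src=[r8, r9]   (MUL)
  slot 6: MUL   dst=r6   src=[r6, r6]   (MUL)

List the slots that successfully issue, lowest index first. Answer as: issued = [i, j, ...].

issued = [0, 1, 2]

(0) want 1×MEM +2rd +0wr — yes → AL1|MU1|ME1|BR1|rd6|wr4
(1) want 1×ALU +2rd +1wr — yes → AL0|MU1|ME1|BR1|rd4|wr3
(2) want 1×MUL +2rd +1wr — yes → AL0|MU0|ME1|BR1|rd2|wr2
(3) want 1×MEM +1rd +1wr — WAW → AL0|MU0|ME1|BR1|rd2|wr2
(4) want 1×ALU +2rd +1wr — FU → AL0|MU0|ME1|BR1|rd2|wr2
(5) want 1×MUL +2rd +1wr — FU → AL0|MU0|ME1|BR1|rd2|wr2
(6) want 1×MUL +1rd +1wr — FU → AL0|MU0|ME1|BR1|rd2|wr2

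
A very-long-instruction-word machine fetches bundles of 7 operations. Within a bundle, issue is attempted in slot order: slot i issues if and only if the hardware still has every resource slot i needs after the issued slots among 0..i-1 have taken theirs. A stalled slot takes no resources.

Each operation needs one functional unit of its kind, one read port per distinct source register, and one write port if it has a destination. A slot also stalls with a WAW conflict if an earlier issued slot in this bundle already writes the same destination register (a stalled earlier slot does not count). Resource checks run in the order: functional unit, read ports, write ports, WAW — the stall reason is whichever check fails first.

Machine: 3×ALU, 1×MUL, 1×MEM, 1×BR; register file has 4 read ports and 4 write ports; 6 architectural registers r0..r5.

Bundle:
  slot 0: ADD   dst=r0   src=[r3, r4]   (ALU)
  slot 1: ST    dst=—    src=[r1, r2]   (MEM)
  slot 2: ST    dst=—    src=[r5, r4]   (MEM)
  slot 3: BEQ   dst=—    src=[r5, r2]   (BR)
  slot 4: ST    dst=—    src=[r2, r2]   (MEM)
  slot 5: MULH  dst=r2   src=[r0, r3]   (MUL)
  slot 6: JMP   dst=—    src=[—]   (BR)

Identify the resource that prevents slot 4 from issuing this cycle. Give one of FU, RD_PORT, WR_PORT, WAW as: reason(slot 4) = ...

reason(slot 4) = FU

  0. ALU→r0 ⇒ go  {2A/1Mu/1Ld/1B | 2r 3w}
  1. MEM ⇒ go  {2A/1Mu/0Ld/1B | 0r 3w}
  2. MEM ⇒ no(FU)  {2A/1Mu/0Ld/1B | 0r 3w}
  3. BR ⇒ no(RD_PORT)  {2A/1Mu/0Ld/1B | 0r 3w}
  4. MEM ⇒ no(FU)  {2A/1Mu/0Ld/1B | 0r 3w}
  5. MUL→r2 ⇒ no(RD_PORT)  {2A/1Mu/0Ld/1B | 0r 3w}
  6. BR ⇒ go  {2A/1Mu/0Ld/0B | 0r 3w}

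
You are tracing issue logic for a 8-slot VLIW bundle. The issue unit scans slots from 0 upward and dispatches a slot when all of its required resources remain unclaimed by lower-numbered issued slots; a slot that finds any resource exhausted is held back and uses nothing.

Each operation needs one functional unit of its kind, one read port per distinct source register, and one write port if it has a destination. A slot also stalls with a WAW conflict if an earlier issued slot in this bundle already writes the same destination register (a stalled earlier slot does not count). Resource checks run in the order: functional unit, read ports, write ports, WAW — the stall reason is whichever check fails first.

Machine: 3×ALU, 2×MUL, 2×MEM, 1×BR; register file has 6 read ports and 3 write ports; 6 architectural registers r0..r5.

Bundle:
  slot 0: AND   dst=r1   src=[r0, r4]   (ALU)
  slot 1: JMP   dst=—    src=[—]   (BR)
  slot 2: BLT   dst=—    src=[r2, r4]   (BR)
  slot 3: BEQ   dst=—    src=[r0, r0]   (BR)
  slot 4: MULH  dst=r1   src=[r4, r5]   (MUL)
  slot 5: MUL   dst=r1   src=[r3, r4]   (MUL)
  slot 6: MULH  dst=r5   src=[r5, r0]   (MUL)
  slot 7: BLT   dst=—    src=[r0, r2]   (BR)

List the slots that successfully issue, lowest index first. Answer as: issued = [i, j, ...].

slot 0 (ALU): ISSUE — free A2,Mu2,Ld2,B1 rp4 wp2
slot 1 (BR): ISSUE — free A2,Mu2,Ld2,B0 rp4 wp2
slot 2 (BR): stall FU — free A2,Mu2,Ld2,B0 rp4 wp2
slot 3 (BR): stall FU — free A2,Mu2,Ld2,B0 rp4 wp2
slot 4 (MUL): stall WAW — free A2,Mu2,Ld2,B0 rp4 wp2
slot 5 (MUL): stall WAW — free A2,Mu2,Ld2,B0 rp4 wp2
slot 6 (MUL): ISSUE — free A2,Mu1,Ld2,B0 rp2 wp1
slot 7 (BR): stall FU — free A2,Mu1,Ld2,B0 rp2 wp1

issued = [0, 1, 6]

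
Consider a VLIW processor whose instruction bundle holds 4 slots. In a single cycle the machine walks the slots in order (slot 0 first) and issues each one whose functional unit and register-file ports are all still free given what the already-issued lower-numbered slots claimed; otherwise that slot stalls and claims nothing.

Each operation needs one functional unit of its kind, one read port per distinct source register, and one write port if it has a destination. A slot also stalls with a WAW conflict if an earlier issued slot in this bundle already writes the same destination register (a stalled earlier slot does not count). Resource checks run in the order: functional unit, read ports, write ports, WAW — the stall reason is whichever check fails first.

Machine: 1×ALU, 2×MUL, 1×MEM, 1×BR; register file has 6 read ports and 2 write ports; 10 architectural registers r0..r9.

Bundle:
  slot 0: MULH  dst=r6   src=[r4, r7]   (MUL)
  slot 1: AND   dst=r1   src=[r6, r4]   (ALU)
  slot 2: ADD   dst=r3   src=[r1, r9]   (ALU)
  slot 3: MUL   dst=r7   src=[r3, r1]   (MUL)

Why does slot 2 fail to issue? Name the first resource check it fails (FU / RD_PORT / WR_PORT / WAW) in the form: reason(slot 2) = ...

reason(slot 2) = FU

#0 MUL src=r4,r7 dispatched  <A:1 Mu:1 Ld:1 B:1 rd:4 wr:1>
#1 ALU src=r6,r4 dispatched  <A:0 Mu:1 Ld:1 B:1 rd:2 wr:0>
#2 ALU src=r1,r9 held:FU  <A:0 Mu:1 Ld:1 B:1 rd:2 wr:0>
#3 MUL src=r3,r1 held:WR_PORT  <A:0 Mu:1 Ld:1 B:1 rd:2 wr:0>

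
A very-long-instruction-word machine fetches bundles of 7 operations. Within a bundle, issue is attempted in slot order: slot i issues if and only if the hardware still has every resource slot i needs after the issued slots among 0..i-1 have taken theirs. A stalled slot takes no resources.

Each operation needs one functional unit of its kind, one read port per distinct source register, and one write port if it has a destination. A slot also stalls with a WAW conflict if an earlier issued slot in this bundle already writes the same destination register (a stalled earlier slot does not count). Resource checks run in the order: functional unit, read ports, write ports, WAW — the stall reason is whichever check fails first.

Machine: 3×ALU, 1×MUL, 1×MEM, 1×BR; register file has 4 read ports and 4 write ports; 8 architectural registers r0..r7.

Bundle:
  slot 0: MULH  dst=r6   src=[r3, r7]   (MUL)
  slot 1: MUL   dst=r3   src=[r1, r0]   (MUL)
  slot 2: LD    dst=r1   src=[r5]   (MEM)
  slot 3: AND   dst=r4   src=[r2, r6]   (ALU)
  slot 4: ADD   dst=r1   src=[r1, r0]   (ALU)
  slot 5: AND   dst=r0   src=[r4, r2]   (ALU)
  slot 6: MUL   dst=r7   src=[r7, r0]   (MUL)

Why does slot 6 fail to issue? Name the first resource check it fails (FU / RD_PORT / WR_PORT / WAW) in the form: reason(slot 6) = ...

reason(slot 6) = FU

slot 0 (MUL): ISSUE — free A3,Mu0,Ld1,B1 rp2 wp3
slot 1 (MUL): stall FU — free A3,Mu0,Ld1,B1 rp2 wp3
slot 2 (MEM): ISSUE — free A3,Mu0,Ld0,B1 rp1 wp2
slot 3 (ALU): stall RD_PORT — free A3,Mu0,Ld0,B1 rp1 wp2
slot 4 (ALU): stall RD_PORT — free A3,Mu0,Ld0,B1 rp1 wp2
slot 5 (ALU): stall RD_PORT — free A3,Mu0,Ld0,B1 rp1 wp2
slot 6 (MUL): stall FU — free A3,Mu0,Ld0,B1 rp1 wp2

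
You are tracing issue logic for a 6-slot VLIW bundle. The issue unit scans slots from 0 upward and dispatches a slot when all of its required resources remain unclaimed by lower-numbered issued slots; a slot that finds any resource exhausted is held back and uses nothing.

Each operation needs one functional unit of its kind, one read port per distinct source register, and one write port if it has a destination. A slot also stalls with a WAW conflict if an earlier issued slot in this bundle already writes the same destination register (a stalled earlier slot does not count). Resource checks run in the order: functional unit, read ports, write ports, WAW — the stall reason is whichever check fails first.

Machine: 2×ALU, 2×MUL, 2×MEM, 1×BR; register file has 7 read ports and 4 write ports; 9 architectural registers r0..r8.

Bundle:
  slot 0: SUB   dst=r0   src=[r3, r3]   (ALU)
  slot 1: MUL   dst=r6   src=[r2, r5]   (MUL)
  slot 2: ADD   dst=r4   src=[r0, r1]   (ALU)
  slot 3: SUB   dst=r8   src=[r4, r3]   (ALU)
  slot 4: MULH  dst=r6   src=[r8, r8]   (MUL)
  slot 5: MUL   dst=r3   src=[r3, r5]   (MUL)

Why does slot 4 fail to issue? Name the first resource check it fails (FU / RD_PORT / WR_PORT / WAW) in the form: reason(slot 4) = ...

[0] ALU needs rd=1 wr=1: ok; after: ALU=1 MUL=2 MEM=2 BR=1, R=6, W=3
[1] MUL needs rd=2 wr=1: ok; after: ALU=1 MUL=1 MEM=2 BR=1, R=4, W=2
[2] ALU needs rd=2 wr=1: ok; after: ALU=0 MUL=1 MEM=2 BR=1, R=2, W=1
[3] ALU needs rd=2 wr=1: FU; after: ALU=0 MUL=1 MEM=2 BR=1, R=2, W=1
[4] MUL needs rd=1 wr=1: WAW; after: ALU=0 MUL=1 MEM=2 BR=1, R=2, W=1
[5] MUL needs rd=2 wr=1: ok; after: ALU=0 MUL=0 MEM=2 BR=1, R=0, W=0

reason(slot 4) = WAW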